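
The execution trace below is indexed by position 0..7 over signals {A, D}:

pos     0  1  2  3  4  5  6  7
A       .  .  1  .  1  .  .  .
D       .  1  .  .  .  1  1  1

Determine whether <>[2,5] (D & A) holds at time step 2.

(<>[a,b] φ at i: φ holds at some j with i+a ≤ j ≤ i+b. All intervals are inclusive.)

Check (D & A) at each j in [4,7]:
  j=4: false
  j=5: false
  j=6: false
  j=7: false
No position in the window satisfies it → formula fails.

Does not hold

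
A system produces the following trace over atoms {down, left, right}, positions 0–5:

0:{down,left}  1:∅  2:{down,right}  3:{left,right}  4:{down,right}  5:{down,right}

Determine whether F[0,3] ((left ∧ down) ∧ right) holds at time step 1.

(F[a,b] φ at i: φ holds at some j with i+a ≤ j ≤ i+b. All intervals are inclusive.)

Check ((left ∧ down) ∧ right) at each j in [1,4]:
  j=1: false
  j=2: false
  j=3: false
  j=4: false
No position in the window satisfies it → formula fails.

False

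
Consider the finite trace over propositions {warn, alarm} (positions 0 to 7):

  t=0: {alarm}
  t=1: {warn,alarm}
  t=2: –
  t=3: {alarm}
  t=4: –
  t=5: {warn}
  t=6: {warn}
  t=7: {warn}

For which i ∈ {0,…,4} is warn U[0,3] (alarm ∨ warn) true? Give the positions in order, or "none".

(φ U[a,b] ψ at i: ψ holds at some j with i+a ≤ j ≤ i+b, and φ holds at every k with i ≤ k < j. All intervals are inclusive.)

0, 1, 3

Evaluate at each i in [0,4]:
  i=0: ✓ (rhs at j=0)
  i=1: ✓ (rhs at j=1)
  i=2: ✗ (lhs fails at k=2 before rhs at j=3)
  i=3: ✓ (rhs at j=3)
  i=4: ✗ (lhs fails at k=4 before rhs at j=5)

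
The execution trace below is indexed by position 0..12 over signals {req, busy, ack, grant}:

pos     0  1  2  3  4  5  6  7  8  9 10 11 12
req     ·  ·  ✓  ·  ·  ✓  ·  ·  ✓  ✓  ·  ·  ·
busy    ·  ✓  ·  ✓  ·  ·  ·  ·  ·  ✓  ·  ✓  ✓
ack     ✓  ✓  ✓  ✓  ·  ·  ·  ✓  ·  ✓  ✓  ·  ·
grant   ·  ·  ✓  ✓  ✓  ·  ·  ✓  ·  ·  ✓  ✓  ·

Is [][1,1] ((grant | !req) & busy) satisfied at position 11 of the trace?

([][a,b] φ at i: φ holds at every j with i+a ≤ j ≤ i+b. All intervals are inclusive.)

Check ((grant | !req) & busy) at every j in [12,12]:
  j=12: true
All positions satisfy it → formula holds.

True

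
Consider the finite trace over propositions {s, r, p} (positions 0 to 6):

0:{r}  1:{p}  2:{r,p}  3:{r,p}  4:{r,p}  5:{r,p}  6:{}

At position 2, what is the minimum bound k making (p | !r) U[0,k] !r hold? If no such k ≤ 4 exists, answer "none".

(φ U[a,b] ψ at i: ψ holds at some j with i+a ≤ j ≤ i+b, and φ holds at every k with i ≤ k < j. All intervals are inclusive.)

4

Need earliest j ≥ 2 with !r, and (p | !r) at every k in [2,j-1].
  j=2: rhs fails.
  j=3: rhs fails.
  j=4: rhs fails.
  j=5: rhs fails.
  j=6: rhs holds; lhs holds on [2,5]. k = 4.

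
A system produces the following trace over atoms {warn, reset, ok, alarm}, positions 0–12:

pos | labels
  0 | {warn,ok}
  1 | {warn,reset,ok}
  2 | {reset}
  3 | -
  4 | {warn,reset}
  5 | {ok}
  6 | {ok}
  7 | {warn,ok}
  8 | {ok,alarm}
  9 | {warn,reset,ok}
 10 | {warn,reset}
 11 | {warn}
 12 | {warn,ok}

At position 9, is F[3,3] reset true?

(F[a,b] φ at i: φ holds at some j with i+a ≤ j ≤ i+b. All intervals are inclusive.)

Check reset at each j in [12,12]:
  j=12: false
No position in the window satisfies it → formula fails.

No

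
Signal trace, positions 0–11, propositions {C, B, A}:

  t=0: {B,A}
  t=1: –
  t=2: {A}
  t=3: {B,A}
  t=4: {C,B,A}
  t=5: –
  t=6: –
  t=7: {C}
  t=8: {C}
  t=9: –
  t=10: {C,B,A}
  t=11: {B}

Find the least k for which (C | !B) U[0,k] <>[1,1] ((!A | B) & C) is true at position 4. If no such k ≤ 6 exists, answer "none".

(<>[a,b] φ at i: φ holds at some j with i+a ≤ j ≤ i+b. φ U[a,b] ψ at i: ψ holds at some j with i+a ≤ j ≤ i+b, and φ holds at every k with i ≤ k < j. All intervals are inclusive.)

Need earliest j ≥ 4 with <>[1,1] ((!A | B) & C), and (C | !B) at every k in [4,j-1].
  j=4: rhs fails.
  j=5: rhs fails.
  j=6: rhs holds; lhs holds on [4,5]. k = 2.

2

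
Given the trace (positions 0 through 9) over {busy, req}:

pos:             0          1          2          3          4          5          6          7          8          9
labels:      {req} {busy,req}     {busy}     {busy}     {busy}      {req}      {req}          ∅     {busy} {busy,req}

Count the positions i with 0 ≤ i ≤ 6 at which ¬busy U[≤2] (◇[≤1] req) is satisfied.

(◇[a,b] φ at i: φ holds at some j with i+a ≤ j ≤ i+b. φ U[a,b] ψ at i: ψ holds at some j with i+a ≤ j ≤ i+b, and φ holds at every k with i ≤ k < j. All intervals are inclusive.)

5

Evaluate at each i in [0,6]:
  i=0: ✓ (rhs at j=0)
  i=1: ✓ (rhs at j=1)
  i=2: ✗ (lhs fails at k=2 before rhs at j=4)
  i=3: ✗ (lhs fails at k=3 before rhs at j=4)
  i=4: ✓ (rhs at j=4)
  i=5: ✓ (rhs at j=5)
  i=6: ✓ (rhs at j=6)
Positions where it holds: {0, 1, 4, 5, 6} → 5.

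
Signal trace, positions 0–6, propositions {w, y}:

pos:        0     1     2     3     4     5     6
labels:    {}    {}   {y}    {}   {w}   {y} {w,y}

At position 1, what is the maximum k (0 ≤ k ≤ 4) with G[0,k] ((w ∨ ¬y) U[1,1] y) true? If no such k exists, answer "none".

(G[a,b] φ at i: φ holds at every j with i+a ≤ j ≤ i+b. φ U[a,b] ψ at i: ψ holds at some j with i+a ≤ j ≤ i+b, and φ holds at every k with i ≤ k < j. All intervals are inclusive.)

0

((w ∨ ¬y) U[1,1] y) must hold from j=1 onward; find where it first fails.
  j=1: holds
  j=2: fails
Holds on [1,1], so largest k = 0.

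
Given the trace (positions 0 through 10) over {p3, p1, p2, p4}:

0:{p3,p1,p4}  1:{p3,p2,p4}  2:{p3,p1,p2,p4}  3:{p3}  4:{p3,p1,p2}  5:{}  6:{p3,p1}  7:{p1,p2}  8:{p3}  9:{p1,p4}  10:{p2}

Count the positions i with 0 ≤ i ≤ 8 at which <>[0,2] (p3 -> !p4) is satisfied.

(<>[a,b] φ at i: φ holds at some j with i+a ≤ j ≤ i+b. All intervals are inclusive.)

8

Evaluate at each i in [0,8]:
  i=0: ✗ (none in [0,2])
  i=1: ✓ (witness j=3)
  i=2: ✓ (witness j=3)
  i=3: ✓ (witness j=3)
  i=4: ✓ (witness j=4)
  i=5: ✓ (witness j=5)
  i=6: ✓ (witness j=6)
  i=7: ✓ (witness j=7)
  i=8: ✓ (witness j=8)
Positions where it holds: {1, 2, 3, 4, 5, 6, 7, 8} → 8.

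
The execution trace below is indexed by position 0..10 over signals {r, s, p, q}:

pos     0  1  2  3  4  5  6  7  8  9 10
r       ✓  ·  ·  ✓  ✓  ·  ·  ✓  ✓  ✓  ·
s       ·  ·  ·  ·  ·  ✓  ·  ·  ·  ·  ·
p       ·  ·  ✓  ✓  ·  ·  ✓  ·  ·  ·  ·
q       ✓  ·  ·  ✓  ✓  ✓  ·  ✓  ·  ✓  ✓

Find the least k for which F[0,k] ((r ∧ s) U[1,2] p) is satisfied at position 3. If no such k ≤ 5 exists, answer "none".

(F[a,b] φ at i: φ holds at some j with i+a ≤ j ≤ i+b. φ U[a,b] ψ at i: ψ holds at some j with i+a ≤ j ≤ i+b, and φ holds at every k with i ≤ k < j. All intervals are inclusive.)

none

Scan j = 3,4,… for ((r ∧ s) U[1,2] p):
  j=3: fails
  j=4: fails
  j=5: fails
  j=6: fails
  j=7: fails
  j=8: fails
No j in [3,8] satisfies it → none.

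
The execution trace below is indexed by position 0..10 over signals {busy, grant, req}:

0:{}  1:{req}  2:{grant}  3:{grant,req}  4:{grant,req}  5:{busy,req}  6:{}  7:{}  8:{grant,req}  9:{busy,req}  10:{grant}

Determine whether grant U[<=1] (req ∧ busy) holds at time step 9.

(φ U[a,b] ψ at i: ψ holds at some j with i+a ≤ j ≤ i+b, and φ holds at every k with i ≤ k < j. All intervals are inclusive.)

True

Need some j in [9,10] with (req ∧ busy), and grant at every k in [9,j-1].
  j=9: (req ∧ busy) holds; no prefix to check → satisfied.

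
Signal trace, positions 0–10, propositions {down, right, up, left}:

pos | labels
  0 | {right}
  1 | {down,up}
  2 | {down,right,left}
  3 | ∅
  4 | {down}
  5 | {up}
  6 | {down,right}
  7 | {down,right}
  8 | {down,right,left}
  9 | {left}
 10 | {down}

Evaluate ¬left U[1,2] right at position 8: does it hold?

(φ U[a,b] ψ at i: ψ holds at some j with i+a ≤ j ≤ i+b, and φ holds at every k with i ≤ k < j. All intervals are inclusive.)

Need some j in [9,10] with right, and ¬left at every k in [8,j-1].
  j=9: right false.
  j=10: right false.
No j in the window works → until fails.

No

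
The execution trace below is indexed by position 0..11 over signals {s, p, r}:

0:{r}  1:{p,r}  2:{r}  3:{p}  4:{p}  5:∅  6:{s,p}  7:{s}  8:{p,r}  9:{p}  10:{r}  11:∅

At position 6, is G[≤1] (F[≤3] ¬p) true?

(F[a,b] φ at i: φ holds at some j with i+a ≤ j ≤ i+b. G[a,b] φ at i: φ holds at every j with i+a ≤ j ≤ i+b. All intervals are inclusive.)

Check F[≤3] ¬p at every j in [6,7]:
  j=6: holds (witness at 7)
  j=7: holds (witness at 7)
All positions satisfy it → formula holds.

Holds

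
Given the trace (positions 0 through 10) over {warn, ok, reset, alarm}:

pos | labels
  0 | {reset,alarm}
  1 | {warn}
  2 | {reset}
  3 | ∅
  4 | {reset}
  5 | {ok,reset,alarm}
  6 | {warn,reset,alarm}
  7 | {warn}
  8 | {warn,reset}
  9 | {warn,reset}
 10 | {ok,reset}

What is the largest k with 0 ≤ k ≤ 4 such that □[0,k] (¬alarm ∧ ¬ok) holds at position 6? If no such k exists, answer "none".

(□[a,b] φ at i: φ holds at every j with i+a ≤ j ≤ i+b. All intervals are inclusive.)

(¬alarm ∧ ¬ok) must hold from j=6 onward; find where it first fails.
  j=6: fails → no k works.

none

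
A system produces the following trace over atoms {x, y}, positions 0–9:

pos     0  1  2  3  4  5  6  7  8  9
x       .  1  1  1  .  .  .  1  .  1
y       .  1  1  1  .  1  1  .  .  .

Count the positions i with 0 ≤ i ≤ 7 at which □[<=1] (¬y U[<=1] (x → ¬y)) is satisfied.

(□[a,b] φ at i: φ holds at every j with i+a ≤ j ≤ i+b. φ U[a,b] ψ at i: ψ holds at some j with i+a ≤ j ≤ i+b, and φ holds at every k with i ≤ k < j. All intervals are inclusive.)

Evaluate at each i in [0,7]:
  i=0: ✗ (fails at j=1)
  i=1: ✗ (fails at j=1)
  i=2: ✗ (fails at j=2)
  i=3: ✗ (fails at j=3)
  i=4: ✓ (all of [4,5])
  i=5: ✓ (all of [5,6])
  i=6: ✓ (all of [6,7])
  i=7: ✓ (all of [7,8])
Positions where it holds: {4, 5, 6, 7} → 4.

4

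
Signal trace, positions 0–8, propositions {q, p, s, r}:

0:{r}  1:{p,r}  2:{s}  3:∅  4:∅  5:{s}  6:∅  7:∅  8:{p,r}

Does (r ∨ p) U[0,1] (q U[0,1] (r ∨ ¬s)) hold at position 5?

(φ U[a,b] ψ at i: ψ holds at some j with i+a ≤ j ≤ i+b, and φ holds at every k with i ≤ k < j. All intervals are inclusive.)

Need some j in [5,6] with (q U[0,1] (r ∨ ¬s)), and (r ∨ p) at every k in [5,j-1].
  j=5: (q U[0,1] (r ∨ ¬s)) — fails.
  j=6: (q U[0,1] (r ∨ ¬s)) holds, but (r ∨ p) fails at k=5 → not this j.
No j in the window works → until fails.

False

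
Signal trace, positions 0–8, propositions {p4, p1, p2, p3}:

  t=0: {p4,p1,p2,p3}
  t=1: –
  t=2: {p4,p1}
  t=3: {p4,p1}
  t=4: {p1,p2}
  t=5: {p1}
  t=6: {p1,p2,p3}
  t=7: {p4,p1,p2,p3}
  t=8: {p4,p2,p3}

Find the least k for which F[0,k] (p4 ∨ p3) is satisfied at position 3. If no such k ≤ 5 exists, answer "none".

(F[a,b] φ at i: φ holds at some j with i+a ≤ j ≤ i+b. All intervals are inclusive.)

0

Scan j = 3,4,… for (p4 ∨ p3):
  j=3: holds
First hit at j=3, so smallest k = 3-3 = 0.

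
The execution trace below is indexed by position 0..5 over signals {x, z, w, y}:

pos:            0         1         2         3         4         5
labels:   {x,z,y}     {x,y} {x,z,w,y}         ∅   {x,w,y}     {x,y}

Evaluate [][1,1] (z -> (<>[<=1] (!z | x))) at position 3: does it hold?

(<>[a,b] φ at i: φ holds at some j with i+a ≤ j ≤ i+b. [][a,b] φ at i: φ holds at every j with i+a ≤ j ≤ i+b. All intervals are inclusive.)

Check (z -> (<>[<=1] (!z | x))) at every j in [4,4]:
  j=4: antecedent false → ✓
All positions satisfy it → formula holds.

Holds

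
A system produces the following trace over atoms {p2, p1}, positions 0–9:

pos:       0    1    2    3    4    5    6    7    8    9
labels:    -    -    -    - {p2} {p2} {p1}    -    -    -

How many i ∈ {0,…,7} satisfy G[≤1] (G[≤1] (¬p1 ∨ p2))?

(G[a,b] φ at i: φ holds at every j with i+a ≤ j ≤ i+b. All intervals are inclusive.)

Evaluate at each i in [0,7]:
  i=0: ✓ (all of [0,1])
  i=1: ✓ (all of [1,2])
  i=2: ✓ (all of [2,3])
  i=3: ✓ (all of [3,4])
  i=4: ✗ (fails at j=5)
  i=5: ✗ (fails at j=5)
  i=6: ✗ (fails at j=6)
  i=7: ✓ (all of [7,8])
Positions where it holds: {0, 1, 2, 3, 7} → 5.

5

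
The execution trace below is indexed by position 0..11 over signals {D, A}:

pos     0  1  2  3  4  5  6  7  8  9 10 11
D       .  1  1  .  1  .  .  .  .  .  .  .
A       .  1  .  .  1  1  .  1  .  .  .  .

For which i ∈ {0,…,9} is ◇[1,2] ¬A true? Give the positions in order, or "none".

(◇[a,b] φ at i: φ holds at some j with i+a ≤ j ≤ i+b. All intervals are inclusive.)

Evaluate at each i in [0,9]:
  i=0: ✓ (witness j=2)
  i=1: ✓ (witness j=2)
  i=2: ✓ (witness j=3)
  i=3: ✗ (none in [4,5])
  i=4: ✓ (witness j=6)
  i=5: ✓ (witness j=6)
  i=6: ✓ (witness j=8)
  i=7: ✓ (witness j=8)
  i=8: ✓ (witness j=9)
  i=9: ✓ (witness j=10)

0, 1, 2, 4, 5, 6, 7, 8, 9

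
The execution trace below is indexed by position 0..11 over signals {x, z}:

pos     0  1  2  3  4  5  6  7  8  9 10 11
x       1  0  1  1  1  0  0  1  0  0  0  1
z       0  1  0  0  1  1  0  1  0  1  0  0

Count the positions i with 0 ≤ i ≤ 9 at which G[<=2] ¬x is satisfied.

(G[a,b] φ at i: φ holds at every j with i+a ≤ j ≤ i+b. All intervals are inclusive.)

Evaluate at each i in [0,9]:
  i=0: ✗ (fails at j=0)
  i=1: ✗ (fails at j=2)
  i=2: ✗ (fails at j=2)
  i=3: ✗ (fails at j=3)
  i=4: ✗ (fails at j=4)
  i=5: ✗ (fails at j=7)
  i=6: ✗ (fails at j=7)
  i=7: ✗ (fails at j=7)
  i=8: ✓ (all of [8,10])
  i=9: ✗ (fails at j=11)
Positions where it holds: {8} → 1.

1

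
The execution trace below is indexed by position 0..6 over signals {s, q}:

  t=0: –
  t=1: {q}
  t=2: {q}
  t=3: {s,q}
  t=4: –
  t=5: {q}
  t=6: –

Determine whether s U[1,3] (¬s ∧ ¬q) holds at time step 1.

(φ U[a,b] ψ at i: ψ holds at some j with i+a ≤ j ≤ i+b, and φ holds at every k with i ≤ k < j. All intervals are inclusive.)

Need some j in [2,4] with (¬s ∧ ¬q), and s at every k in [1,j-1].
  j=2: (¬s ∧ ¬q) false.
  j=3: (¬s ∧ ¬q) false.
  j=4: (¬s ∧ ¬q) holds, but s fails at k=1 → not this j.
No j in the window works → until fails.

No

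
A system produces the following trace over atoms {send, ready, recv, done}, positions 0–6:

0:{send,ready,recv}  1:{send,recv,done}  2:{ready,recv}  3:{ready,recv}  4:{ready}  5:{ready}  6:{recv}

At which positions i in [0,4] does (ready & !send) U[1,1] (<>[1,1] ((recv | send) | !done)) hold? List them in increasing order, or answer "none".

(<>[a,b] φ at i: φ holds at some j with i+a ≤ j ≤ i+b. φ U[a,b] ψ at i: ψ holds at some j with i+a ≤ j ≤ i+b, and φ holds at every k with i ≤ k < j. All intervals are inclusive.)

Evaluate at each i in [0,4]:
  i=0: ✗ (lhs fails at k=0 before rhs at j=1)
  i=1: ✗ (lhs fails at k=1 before rhs at j=2)
  i=2: ✓ (rhs at j=3; lhs holds on [2,2])
  i=3: ✓ (rhs at j=4; lhs holds on [3,3])
  i=4: ✓ (rhs at j=5; lhs holds on [4,4])

2, 3, 4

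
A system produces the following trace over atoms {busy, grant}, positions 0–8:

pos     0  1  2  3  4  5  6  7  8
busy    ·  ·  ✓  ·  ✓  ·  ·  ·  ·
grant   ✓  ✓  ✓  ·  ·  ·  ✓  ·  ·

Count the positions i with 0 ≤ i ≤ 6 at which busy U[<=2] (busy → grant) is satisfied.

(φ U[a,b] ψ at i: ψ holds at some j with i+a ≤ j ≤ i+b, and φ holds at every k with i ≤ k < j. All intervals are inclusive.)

7

Evaluate at each i in [0,6]:
  i=0: ✓ (rhs at j=0)
  i=1: ✓ (rhs at j=1)
  i=2: ✓ (rhs at j=2)
  i=3: ✓ (rhs at j=3)
  i=4: ✓ (rhs at j=5; lhs holds on [4,4])
  i=5: ✓ (rhs at j=5)
  i=6: ✓ (rhs at j=6)
Positions where it holds: {0, 1, 2, 3, 4, 5, 6} → 7.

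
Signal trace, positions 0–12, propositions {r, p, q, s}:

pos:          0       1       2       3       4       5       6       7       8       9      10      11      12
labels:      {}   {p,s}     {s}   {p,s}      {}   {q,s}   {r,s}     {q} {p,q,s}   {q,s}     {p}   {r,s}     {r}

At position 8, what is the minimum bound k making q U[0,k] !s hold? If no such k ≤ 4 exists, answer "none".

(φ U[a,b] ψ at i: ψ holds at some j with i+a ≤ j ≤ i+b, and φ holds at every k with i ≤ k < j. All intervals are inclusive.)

2

Need earliest j ≥ 8 with !s, and q at every k in [8,j-1].
  j=8: rhs fails.
  j=9: rhs fails.
  j=10: rhs holds; lhs holds on [8,9]. k = 2.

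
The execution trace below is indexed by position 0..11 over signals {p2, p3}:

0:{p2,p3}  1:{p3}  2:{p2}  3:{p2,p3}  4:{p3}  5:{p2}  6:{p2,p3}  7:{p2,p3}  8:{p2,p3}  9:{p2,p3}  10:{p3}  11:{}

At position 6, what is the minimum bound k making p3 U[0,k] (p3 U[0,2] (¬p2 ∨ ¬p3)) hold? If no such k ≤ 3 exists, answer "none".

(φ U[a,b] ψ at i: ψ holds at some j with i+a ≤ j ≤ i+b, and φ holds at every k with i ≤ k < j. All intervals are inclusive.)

2

Need earliest j ≥ 6 with (p3 U[0,2] (¬p2 ∨ ¬p3)), and p3 at every k in [6,j-1].
  j=6: rhs fails.
  j=7: rhs fails.
  j=8: rhs holds; lhs holds on [6,7]. k = 2.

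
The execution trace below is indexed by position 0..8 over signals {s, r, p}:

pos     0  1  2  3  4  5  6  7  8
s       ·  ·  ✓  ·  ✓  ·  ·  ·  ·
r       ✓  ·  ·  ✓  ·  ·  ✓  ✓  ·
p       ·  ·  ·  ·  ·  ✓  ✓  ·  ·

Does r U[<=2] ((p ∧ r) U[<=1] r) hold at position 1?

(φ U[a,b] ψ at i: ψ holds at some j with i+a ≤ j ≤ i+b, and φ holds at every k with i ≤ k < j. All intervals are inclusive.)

Need some j in [1,3] with ((p ∧ r) U[<=1] r), and r at every k in [1,j-1].
  j=1: ((p ∧ r) U[<=1] r) — fails.
  j=2: ((p ∧ r) U[<=1] r) — fails.
  j=3: ((p ∧ r) U[<=1] r) holds, but r fails at k=1 → not this j.
No j in the window works → until fails.

Does not hold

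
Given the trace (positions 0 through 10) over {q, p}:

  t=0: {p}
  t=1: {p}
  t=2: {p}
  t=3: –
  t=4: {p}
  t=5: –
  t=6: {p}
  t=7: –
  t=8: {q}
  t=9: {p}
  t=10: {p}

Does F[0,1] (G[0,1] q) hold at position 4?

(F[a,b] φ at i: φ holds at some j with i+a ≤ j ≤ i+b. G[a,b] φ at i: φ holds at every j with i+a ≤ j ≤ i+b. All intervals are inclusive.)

Check G[0,1] q at each j in [4,5]:
  j=4: fails at 4
  j=5: fails at 5
No position in the window satisfies it → formula fails.

Does not hold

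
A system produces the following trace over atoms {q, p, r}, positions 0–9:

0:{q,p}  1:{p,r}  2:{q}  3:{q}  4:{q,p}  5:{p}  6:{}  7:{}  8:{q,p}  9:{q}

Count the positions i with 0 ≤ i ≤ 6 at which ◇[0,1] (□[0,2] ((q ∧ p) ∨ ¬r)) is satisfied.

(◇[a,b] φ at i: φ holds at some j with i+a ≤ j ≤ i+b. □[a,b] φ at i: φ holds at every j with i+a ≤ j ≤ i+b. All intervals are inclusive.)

Evaluate at each i in [0,6]:
  i=0: ✗ (none in [0,1])
  i=1: ✓ (witness j=2)
  i=2: ✓ (witness j=2)
  i=3: ✓ (witness j=3)
  i=4: ✓ (witness j=4)
  i=5: ✓ (witness j=5)
  i=6: ✓ (witness j=6)
Positions where it holds: {1, 2, 3, 4, 5, 6} → 6.

6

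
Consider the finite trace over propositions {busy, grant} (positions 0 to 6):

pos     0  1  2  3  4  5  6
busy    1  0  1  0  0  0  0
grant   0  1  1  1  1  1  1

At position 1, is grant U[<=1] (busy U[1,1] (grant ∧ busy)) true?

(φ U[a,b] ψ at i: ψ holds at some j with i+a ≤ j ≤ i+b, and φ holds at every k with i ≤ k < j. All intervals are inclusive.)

Does not hold

Need some j in [1,2] with (busy U[1,1] (grant ∧ busy)), and grant at every k in [1,j-1].
  j=1: (busy U[1,1] (grant ∧ busy)) — fails.
  j=2: (busy U[1,1] (grant ∧ busy)) — fails.
No j in the window works → until fails.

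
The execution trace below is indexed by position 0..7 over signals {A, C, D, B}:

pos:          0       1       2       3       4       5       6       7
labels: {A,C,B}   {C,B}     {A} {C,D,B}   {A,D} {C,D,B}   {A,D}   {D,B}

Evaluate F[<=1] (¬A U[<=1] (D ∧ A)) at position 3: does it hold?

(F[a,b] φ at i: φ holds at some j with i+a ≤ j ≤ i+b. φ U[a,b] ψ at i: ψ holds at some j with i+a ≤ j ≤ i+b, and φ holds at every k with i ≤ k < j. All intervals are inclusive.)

Yes

Check (¬A U[<=1] (D ∧ A)) at each j in [3,4]:
  j=3: holds
  j=4: holds
Found at j=3 → formula holds.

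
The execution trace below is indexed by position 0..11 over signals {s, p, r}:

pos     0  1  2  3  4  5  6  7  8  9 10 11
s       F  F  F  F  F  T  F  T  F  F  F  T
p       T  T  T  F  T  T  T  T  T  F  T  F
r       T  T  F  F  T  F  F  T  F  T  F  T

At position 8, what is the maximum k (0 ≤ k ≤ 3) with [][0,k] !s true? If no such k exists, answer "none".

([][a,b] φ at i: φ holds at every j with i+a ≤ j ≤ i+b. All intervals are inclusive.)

!s must hold from j=8 onward; find where it first fails.
  j=8: holds
  j=9: holds
  j=10: holds
  j=11: fails
Holds on [8,10], so largest k = 2.

2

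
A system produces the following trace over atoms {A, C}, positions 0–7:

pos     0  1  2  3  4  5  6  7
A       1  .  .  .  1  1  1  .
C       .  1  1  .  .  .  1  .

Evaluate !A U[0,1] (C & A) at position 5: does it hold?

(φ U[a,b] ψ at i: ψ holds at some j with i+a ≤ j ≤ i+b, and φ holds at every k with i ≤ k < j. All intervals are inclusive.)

Need some j in [5,6] with (C & A), and !A at every k in [5,j-1].
  j=5: (C & A) false.
  j=6: (C & A) holds, but !A fails at k=5 → not this j.
No j in the window works → until fails.

Does not hold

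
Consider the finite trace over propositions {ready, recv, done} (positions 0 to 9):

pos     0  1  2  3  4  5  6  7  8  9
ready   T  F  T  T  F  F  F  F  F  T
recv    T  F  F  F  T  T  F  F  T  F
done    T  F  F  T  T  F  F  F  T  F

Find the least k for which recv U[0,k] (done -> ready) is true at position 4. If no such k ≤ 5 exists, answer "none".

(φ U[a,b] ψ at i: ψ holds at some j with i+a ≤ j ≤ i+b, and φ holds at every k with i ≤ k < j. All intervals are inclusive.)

1

Need earliest j ≥ 4 with (done -> ready), and recv at every k in [4,j-1].
  j=4: rhs fails.
  j=5: rhs holds; lhs holds on [4,4]. k = 1.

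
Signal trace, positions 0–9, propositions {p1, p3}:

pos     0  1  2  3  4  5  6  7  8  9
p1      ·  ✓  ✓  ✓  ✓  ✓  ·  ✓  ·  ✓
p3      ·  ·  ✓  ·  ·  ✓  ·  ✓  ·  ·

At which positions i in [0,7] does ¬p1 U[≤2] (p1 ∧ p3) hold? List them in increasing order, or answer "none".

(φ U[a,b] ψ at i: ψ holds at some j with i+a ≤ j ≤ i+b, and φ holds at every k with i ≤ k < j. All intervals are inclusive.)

2, 5, 6, 7

Evaluate at each i in [0,7]:
  i=0: ✗ (lhs fails at k=1 before rhs at j=2)
  i=1: ✗ (lhs fails at k=1 before rhs at j=2)
  i=2: ✓ (rhs at j=2)
  i=3: ✗ (lhs fails at k=3 before rhs at j=5)
  i=4: ✗ (lhs fails at k=4 before rhs at j=5)
  i=5: ✓ (rhs at j=5)
  i=6: ✓ (rhs at j=7; lhs holds on [6,6])
  i=7: ✓ (rhs at j=7)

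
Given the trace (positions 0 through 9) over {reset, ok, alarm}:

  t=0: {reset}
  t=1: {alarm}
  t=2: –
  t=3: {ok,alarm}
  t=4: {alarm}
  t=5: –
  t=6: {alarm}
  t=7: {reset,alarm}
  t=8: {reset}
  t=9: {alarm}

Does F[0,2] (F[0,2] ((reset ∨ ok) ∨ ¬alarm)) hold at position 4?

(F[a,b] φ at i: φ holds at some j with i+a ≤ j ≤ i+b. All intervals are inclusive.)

Check F[0,2] ((reset ∨ ok) ∨ ¬alarm) at each j in [4,6]:
  j=4: holds (witness at 5)
  j=5: holds (witness at 5)
  j=6: holds (witness at 7)
Found at j=4 → formula holds.

Holds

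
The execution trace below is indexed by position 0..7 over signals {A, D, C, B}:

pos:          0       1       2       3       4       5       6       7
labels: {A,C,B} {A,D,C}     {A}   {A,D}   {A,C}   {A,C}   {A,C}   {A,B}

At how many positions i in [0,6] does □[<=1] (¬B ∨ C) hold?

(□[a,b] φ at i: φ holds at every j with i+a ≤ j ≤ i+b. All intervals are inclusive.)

6

Evaluate at each i in [0,6]:
  i=0: ✓ (all of [0,1])
  i=1: ✓ (all of [1,2])
  i=2: ✓ (all of [2,3])
  i=3: ✓ (all of [3,4])
  i=4: ✓ (all of [4,5])
  i=5: ✓ (all of [5,6])
  i=6: ✗ (fails at j=7)
Positions where it holds: {0, 1, 2, 3, 4, 5} → 6.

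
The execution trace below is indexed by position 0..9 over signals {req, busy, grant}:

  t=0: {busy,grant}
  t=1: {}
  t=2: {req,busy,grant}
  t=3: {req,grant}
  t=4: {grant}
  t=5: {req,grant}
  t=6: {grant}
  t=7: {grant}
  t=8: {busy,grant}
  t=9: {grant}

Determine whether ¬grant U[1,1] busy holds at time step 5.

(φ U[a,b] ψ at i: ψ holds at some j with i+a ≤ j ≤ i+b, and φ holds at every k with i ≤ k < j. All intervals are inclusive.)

Need some j in [6,6] with busy, and ¬grant at every k in [5,j-1].
  j=6: busy false.
No j in the window works → until fails.

No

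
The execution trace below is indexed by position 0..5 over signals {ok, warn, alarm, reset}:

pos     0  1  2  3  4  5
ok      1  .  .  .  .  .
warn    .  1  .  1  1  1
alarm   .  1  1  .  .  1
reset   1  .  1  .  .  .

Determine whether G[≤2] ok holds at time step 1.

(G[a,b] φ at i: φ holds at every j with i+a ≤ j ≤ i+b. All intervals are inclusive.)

Check ok at every j in [1,3]:
  j=1: false
  j=2: false
  j=3: false
Fails at j=1 → formula fails.

Does not hold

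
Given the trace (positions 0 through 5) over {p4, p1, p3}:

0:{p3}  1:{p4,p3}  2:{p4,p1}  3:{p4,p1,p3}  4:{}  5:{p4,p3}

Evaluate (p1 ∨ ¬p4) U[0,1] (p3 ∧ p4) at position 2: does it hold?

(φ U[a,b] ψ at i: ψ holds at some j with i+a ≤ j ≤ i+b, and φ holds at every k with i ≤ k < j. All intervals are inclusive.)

Holds

Need some j in [2,3] with (p3 ∧ p4), and (p1 ∨ ¬p4) at every k in [2,j-1].
  j=2: (p3 ∧ p4) false.
  j=3: (p3 ∧ p4) holds; (p1 ∨ ¬p4) holds at every k in [2,2] → satisfied.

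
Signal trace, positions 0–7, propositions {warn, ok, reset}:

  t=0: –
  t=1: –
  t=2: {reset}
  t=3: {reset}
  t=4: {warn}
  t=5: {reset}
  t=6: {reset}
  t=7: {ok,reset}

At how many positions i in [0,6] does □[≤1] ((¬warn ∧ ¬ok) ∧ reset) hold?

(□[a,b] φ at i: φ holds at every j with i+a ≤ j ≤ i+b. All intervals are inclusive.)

Evaluate at each i in [0,6]:
  i=0: ✗ (fails at j=0)
  i=1: ✗ (fails at j=1)
  i=2: ✓ (all of [2,3])
  i=3: ✗ (fails at j=4)
  i=4: ✗ (fails at j=4)
  i=5: ✓ (all of [5,6])
  i=6: ✗ (fails at j=7)
Positions where it holds: {2, 5} → 2.

2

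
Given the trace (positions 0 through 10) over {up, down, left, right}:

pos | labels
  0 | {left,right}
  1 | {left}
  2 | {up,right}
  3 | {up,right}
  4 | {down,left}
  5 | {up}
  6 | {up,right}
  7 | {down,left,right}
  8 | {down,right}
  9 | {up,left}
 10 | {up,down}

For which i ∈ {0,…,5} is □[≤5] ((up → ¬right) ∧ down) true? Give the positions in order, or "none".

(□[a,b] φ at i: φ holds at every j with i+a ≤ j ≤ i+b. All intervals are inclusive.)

none

Evaluate at each i in [0,5]:
  i=0: ✗ (fails at j=0)
  i=1: ✗ (fails at j=1)
  i=2: ✗ (fails at j=2)
  i=3: ✗ (fails at j=3)
  i=4: ✗ (fails at j=5)
  i=5: ✗ (fails at j=5)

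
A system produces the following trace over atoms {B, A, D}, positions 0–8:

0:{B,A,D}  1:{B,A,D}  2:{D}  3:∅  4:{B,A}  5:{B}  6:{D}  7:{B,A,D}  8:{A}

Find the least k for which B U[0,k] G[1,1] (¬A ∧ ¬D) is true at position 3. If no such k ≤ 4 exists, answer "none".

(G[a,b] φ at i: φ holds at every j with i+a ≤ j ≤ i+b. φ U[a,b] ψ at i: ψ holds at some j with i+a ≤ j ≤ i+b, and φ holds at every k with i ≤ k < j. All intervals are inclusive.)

none

Need earliest j ≥ 3 with G[1,1] (¬A ∧ ¬D), and B at every k in [3,j-1].
  j=3: rhs fails.
  j=4: rhs holds but lhs fails at k=3.
  j=5: rhs fails.
  j=6: rhs fails.
  j=7: rhs fails.
No witness within the range → none.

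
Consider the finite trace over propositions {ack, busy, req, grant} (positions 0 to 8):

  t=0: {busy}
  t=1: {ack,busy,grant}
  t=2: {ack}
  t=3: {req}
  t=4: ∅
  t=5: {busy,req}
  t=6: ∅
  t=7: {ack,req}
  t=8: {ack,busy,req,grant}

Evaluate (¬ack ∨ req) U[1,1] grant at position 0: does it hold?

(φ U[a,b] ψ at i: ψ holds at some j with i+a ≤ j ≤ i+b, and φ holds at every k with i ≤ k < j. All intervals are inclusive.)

Holds

Need some j in [1,1] with grant, and (¬ack ∨ req) at every k in [0,j-1].
  j=1: grant holds; (¬ack ∨ req) holds at every k in [0,0] → satisfied.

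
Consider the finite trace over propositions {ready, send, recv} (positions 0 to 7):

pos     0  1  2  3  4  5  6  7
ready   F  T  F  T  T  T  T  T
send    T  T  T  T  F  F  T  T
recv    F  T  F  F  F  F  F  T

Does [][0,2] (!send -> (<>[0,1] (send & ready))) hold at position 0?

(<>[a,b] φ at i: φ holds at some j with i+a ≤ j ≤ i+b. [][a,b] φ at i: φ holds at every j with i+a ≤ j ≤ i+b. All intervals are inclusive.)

Check (!send -> (<>[0,1] (send & ready))) at every j in [0,2]:
  j=0: antecedent false → ✓
  j=1: antecedent false → ✓
  j=2: antecedent false → ✓
All positions satisfy it → formula holds.

True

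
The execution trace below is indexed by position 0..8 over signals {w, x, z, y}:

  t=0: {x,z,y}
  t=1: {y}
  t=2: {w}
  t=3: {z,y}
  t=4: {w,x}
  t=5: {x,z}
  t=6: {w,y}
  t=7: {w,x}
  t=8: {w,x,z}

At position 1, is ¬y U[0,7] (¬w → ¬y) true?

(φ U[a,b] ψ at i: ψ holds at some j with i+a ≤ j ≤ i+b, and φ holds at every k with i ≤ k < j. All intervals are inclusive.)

False

Need some j in [1,8] with (¬w → ¬y), and ¬y at every k in [1,j-1].
  j=1: (¬w → ¬y) false.
  j=2: (¬w → ¬y) holds, but ¬y fails at k=1 → not this j.
  j=3: (¬w → ¬y) false.
  j=4: (¬w → ¬y) holds, but ¬y fails at k=1 → not this j.
  j=5: (¬w → ¬y) holds, but ¬y fails at k=1 → not this j.
  j=6: (¬w → ¬y) holds, but ¬y fails at k=1 → not this j.
  j=7: (¬w → ¬y) holds, but ¬y fails at k=1 → not this j.
  j=8: (¬w → ¬y) holds, but ¬y fails at k=1 → not this j.
No j in the window works → until fails.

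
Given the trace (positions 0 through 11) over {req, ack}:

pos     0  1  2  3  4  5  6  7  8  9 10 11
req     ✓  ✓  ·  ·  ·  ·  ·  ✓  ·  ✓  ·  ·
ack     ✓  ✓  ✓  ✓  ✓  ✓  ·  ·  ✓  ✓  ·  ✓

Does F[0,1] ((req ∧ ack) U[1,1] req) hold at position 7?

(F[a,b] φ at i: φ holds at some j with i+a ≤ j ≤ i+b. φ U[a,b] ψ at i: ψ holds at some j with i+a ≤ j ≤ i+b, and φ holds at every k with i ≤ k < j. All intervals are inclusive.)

Check ((req ∧ ack) U[1,1] req) at each j in [7,8]:
  j=7: fails
  j=8: fails
No position in the window satisfies it → formula fails.

False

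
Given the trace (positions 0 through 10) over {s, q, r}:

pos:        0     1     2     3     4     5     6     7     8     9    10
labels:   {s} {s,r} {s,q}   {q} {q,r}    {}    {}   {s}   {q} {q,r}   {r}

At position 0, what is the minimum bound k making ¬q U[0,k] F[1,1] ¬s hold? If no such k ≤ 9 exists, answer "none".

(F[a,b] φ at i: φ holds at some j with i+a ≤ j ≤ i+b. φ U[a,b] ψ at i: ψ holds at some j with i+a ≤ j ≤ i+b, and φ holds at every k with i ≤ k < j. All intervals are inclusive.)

Need earliest j ≥ 0 with F[1,1] ¬s, and ¬q at every k in [0,j-1].
  j=0: rhs fails.
  j=1: rhs fails.
  j=2: rhs holds; lhs holds on [0,1]. k = 2.

2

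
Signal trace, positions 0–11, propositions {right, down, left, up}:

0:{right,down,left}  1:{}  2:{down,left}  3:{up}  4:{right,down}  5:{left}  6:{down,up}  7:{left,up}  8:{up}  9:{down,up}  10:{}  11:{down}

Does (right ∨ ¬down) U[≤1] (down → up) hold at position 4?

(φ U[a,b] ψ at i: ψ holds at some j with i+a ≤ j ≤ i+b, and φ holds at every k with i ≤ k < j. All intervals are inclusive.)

Yes

Need some j in [4,5] with (down → up), and (right ∨ ¬down) at every k in [4,j-1].
  j=4: (down → up) false.
  j=5: (down → up) holds; (right ∨ ¬down) holds at every k in [4,4] → satisfied.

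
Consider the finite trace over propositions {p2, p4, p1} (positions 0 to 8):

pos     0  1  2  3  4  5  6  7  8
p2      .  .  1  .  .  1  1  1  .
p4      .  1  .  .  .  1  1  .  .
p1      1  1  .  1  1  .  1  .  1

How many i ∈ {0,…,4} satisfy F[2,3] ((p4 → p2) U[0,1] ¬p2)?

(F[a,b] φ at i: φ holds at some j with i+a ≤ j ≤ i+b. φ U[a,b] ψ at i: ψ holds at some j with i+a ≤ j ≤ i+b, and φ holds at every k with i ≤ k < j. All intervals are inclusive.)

Evaluate at each i in [0,4]:
  i=0: ✓ (witness j=2)
  i=1: ✓ (witness j=3)
  i=2: ✓ (witness j=4)
  i=3: ✗ (none in [5,6])
  i=4: ✓ (witness j=7)
Positions where it holds: {0, 1, 2, 4} → 4.

4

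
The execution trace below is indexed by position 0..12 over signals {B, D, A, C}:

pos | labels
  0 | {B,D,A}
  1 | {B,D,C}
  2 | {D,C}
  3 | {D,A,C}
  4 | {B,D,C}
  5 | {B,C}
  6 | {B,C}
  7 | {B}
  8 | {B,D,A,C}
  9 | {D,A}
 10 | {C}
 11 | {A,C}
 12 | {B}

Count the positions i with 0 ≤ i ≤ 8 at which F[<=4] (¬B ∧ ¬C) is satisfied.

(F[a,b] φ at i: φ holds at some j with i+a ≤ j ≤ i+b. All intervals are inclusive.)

Evaluate at each i in [0,8]:
  i=0: ✗ (none in [0,4])
  i=1: ✗ (none in [1,5])
  i=2: ✗ (none in [2,6])
  i=3: ✗ (none in [3,7])
  i=4: ✗ (none in [4,8])
  i=5: ✓ (witness j=9)
  i=6: ✓ (witness j=9)
  i=7: ✓ (witness j=9)
  i=8: ✓ (witness j=9)
Positions where it holds: {5, 6, 7, 8} → 4.

4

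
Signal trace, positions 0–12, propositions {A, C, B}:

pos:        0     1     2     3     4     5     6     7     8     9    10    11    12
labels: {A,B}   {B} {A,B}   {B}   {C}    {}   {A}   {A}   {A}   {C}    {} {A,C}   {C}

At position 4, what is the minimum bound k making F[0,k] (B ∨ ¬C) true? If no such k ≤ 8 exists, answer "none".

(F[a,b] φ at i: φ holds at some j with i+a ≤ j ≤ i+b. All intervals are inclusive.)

1

Scan j = 4,5,… for (B ∨ ¬C):
  j=4: fails
  j=5: holds
First hit at j=5, so smallest k = 5-4 = 1.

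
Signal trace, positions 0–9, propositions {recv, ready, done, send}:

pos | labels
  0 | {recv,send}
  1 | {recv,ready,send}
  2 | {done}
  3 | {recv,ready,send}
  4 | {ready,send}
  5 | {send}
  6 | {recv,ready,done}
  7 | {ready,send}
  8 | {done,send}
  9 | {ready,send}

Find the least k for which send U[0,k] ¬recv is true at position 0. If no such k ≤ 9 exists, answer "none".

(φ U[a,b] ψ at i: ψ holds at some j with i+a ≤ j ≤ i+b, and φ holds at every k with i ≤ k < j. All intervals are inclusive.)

Need earliest j ≥ 0 with ¬recv, and send at every k in [0,j-1].
  j=0: rhs fails.
  j=1: rhs fails.
  j=2: rhs holds; lhs holds on [0,1]. k = 2.

2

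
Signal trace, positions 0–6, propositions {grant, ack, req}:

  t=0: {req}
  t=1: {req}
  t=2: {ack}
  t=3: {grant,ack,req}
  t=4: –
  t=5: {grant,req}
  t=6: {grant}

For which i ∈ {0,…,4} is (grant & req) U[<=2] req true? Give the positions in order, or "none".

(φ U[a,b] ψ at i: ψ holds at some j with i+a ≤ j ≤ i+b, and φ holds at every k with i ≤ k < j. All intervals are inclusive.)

0, 1, 3

Evaluate at each i in [0,4]:
  i=0: ✓ (rhs at j=0)
  i=1: ✓ (rhs at j=1)
  i=2: ✗ (lhs fails at k=2 before rhs at j=3)
  i=3: ✓ (rhs at j=3)
  i=4: ✗ (lhs fails at k=4 before rhs at j=5)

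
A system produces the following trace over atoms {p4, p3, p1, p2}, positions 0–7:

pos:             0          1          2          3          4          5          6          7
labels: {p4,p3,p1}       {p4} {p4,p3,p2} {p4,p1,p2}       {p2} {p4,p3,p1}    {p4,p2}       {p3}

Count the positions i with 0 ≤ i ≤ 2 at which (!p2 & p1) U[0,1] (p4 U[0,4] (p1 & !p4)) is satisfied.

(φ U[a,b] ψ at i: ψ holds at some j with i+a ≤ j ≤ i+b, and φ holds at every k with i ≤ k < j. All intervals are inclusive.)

0

Evaluate at each i in [0,2]:
  i=0: ✗ (no rhs in [0,1])
  i=1: ✗ (no rhs in [1,2])
  i=2: ✗ (no rhs in [2,3])
Positions where it holds: {} → 0.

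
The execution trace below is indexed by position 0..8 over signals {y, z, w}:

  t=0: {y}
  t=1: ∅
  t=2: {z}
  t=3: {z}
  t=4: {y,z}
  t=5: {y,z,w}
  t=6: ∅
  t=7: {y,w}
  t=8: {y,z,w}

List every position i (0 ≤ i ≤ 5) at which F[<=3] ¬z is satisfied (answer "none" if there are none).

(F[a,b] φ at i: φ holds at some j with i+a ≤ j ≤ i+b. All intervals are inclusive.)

Evaluate at each i in [0,5]:
  i=0: ✓ (witness j=0)
  i=1: ✓ (witness j=1)
  i=2: ✗ (none in [2,5])
  i=3: ✓ (witness j=6)
  i=4: ✓ (witness j=6)
  i=5: ✓ (witness j=6)

0, 1, 3, 4, 5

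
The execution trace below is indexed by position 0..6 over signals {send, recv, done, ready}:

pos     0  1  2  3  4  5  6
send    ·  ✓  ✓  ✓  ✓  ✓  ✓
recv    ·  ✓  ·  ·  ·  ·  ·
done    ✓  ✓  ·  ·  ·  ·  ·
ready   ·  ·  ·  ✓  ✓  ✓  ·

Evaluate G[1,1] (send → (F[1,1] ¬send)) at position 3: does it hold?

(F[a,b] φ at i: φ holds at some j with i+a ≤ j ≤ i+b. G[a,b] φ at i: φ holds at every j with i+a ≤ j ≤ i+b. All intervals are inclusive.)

No

Check (send → (F[1,1] ¬send)) at every j in [4,4]:
  j=4: antecedent true; consequent fails (none in [5,5]) → ✗
Fails at j=4 → formula fails.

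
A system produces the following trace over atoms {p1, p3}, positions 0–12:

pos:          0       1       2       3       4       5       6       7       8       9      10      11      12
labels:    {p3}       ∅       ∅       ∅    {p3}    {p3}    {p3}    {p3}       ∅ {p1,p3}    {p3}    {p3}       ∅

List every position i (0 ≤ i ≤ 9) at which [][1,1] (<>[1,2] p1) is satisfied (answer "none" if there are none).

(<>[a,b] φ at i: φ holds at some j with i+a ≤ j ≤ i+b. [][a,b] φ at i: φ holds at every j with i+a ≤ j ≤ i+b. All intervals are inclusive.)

6, 7

Evaluate at each i in [0,9]:
  i=0: ✗ (fails at j=1)
  i=1: ✗ (fails at j=2)
  i=2: ✗ (fails at j=3)
  i=3: ✗ (fails at j=4)
  i=4: ✗ (fails at j=5)
  i=5: ✗ (fails at j=6)
  i=6: ✓ (all of [7,7])
  i=7: ✓ (all of [8,8])
  i=8: ✗ (fails at j=9)
  i=9: ✗ (fails at j=10)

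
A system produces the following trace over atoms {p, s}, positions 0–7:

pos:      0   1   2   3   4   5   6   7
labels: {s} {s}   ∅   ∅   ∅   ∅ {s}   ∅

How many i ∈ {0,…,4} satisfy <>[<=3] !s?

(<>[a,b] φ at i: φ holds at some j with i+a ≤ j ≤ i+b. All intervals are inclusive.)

5

Evaluate at each i in [0,4]:
  i=0: ✓ (witness j=2)
  i=1: ✓ (witness j=2)
  i=2: ✓ (witness j=2)
  i=3: ✓ (witness j=3)
  i=4: ✓ (witness j=4)
Positions where it holds: {0, 1, 2, 3, 4} → 5.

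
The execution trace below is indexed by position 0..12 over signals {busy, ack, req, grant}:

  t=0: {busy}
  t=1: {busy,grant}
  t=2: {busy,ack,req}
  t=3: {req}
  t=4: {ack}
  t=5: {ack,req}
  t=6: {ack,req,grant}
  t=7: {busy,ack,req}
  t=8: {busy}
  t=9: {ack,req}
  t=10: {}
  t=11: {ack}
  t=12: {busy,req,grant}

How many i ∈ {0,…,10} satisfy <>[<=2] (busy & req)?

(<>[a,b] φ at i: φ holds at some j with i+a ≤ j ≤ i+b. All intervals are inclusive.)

7

Evaluate at each i in [0,10]:
  i=0: ✓ (witness j=2)
  i=1: ✓ (witness j=2)
  i=2: ✓ (witness j=2)
  i=3: ✗ (none in [3,5])
  i=4: ✗ (none in [4,6])
  i=5: ✓ (witness j=7)
  i=6: ✓ (witness j=7)
  i=7: ✓ (witness j=7)
  i=8: ✗ (none in [8,10])
  i=9: ✗ (none in [9,11])
  i=10: ✓ (witness j=12)
Positions where it holds: {0, 1, 2, 5, 6, 7, 10} → 7.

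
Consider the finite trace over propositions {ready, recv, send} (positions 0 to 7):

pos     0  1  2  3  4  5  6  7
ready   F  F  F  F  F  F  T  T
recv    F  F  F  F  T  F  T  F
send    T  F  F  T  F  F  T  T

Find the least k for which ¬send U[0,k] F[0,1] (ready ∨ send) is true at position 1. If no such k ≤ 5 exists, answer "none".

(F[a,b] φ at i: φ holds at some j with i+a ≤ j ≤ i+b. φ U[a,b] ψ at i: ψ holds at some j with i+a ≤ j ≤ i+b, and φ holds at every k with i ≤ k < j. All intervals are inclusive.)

Need earliest j ≥ 1 with F[0,1] (ready ∨ send), and ¬send at every k in [1,j-1].
  j=1: rhs fails.
  j=2: rhs holds; lhs holds on [1,1]. k = 1.

1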